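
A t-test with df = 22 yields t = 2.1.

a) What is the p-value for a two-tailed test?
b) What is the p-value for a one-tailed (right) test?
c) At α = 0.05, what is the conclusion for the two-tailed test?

Using t-distribution with df = 22:
a) Two-tailed: p = 2×P(T > 2.1) = 0.0474
b) One-tailed: p = P(T > 2.1) = 0.0237
c) 0.0474 < 0.05, reject H₀

Answer: a) 0.0474, b) 0.0237, c) reject H₀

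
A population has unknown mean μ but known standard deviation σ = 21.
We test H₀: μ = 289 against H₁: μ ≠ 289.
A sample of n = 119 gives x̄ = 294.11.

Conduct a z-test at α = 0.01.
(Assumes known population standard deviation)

Standard error: SE = σ/√n = 21/√119 = 1.9251
z-statistic: z = (x̄ - μ₀)/SE = (294.11 - 289)/1.9251 = 2.6544
Critical value: ±2.576
p-value = 0.0079
Decision: reject H₀

Answer: z = 2.6544, reject H₀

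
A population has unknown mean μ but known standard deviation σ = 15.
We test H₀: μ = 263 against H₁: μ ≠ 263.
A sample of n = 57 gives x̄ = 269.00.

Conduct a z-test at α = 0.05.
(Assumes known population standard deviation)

Standard error: SE = σ/√n = 15/√57 = 1.9868
z-statistic: z = (x̄ - μ₀)/SE = (269.00 - 263)/1.9868 = 3.0199
Critical value: ±1.960
p-value = 0.0025
Decision: reject H₀

Answer: z = 3.0199, reject H₀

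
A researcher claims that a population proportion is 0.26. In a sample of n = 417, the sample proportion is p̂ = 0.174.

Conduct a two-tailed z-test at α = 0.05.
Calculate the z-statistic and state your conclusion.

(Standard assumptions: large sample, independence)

H₀: p = 0.26, H₁: p ≠ 0.26
Standard error: SE = √(p₀(1-p₀)/n) = √(0.26×0.74/417) = 0.021480
z-statistic: z = (p̂ - p₀)/SE = (0.174 - 0.26)/0.021480 = -4.0037
Critical value: z_0.025 = ±1.960
p-value = 0.0001
Decision: reject H₀ at α = 0.05

Answer: z = -4.0037, reject H₀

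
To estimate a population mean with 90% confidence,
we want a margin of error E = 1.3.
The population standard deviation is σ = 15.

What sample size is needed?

z_0.05 = 1.645
n = (z×σ/E)² = (1.645×15/1.3)²
n = 360.2696
Round up: n = 361

Answer: n = 361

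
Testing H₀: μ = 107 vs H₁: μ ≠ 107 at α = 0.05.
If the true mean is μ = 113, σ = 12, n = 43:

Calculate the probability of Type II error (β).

SE = σ/√n = 12/√43 = 1.8300
Critical values: μ₀ ± z_0.025×SE = 107 ± 1.960×1.8300
Acceptance region: (103.4132, 110.5868)
Under H₁ (μ = 113): z_high = (110.5868 - 113)/1.8300 = -1.3187, z_low = (103.4132 - 113)/1.8300 = -5.2387
β = P(not reject | H₁) = Φ(-1.3187) - Φ(-5.2387) ≈ 0.0936

Answer: β ≈ 0.0936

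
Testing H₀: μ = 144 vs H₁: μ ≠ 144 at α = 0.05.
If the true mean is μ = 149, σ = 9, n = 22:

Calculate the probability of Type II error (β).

SE = σ/√n = 9/√22 = 1.9188
Critical values: μ₀ ± z_0.025×SE = 144 ± 1.960×1.9188
Acceptance region: (140.2392, 147.7608)
Under H₁ (μ = 149): z_high = (147.7608 - 149)/1.9188 = -0.6458, z_low = (140.2392 - 149)/1.9188 = -4.5658
β = P(not reject | H₁) = Φ(-0.6458) - Φ(-4.5658) ≈ 0.2592

Answer: β ≈ 0.2592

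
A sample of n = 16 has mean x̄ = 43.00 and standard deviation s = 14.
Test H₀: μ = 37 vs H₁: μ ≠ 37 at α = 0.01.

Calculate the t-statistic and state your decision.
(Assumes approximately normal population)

Answer: t = 1.7143, fail to reject H₀

Derivation:
df = n - 1 = 15
SE = s/√n = 14/√16 = 3.5000
t = (x̄ - μ₀)/SE = (43.00 - 37)/3.5000 = 1.7143
Critical value: t_{0.005,15} = ±2.947
p-value ≈ 0.1071
Decision: fail to reject H₀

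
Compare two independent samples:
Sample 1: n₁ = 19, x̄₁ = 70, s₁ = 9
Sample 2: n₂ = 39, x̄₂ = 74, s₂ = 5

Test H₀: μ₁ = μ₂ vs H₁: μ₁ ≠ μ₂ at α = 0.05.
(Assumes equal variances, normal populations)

Answer: t = -2.1803, reject H₀

Derivation:
Pooled variance: s²_p = [18×9² + 38×5²]/(56) = 43.0000
s_p = 6.5574
SE = s_p×√(1/n₁ + 1/n₂) = 6.5574×√(1/19 + 1/39) = 1.8346
t = (x̄₁ - x̄₂)/SE = (70 - 74)/1.8346 = -2.1803
df = 56, t-critical = ±2.003
Decision: reject H₀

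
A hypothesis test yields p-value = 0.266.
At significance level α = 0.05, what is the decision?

Compare p-value to α:
0.266 ≥ 0.05
Decision: fail to reject H₀

Answer: fail to reject H₀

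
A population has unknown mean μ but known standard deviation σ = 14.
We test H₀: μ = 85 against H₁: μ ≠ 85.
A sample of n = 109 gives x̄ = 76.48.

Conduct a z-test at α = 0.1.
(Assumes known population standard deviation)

Answer: z = -6.3535, reject H₀

Derivation:
Standard error: SE = σ/√n = 14/√109 = 1.3410
z-statistic: z = (x̄ - μ₀)/SE = (76.48 - 85)/1.3410 = -6.3535
Critical value: ±1.645
p-value < 0.0001
Decision: reject H₀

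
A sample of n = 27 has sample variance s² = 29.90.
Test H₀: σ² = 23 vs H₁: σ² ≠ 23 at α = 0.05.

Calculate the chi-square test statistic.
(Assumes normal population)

Answer: χ² = 33.8000, fail to reject H₀

Derivation:
df = n - 1 = 26
χ² = (n-1)s²/σ₀² = 26×29.90/23 = 33.8000
Critical values: χ²_{0.975,26} = 13.844, χ²_{0.025,26} = 41.923
Rejection region: χ² < 13.844 or χ² > 41.923
Decision: fail to reject H₀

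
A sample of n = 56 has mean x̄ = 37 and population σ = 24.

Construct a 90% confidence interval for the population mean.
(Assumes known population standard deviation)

Answer: (31.7243, 42.2757)

Derivation:
Confidence level: 90%, α = 0.1
z_0.05 = 1.645
SE = σ/√n = 24/√56 = 3.2071
Margin of error = 1.645 × 3.2071 = 5.2757
CI: x̄ ± margin = 37 ± 5.2757
CI: (31.7243, 42.2757)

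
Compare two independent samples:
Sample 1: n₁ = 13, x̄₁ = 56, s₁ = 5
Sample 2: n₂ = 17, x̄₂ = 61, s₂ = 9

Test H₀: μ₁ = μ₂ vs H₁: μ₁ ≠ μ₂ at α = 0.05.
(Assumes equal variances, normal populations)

Answer: t = -1.7975, fail to reject H₀

Derivation:
Pooled variance: s²_p = [12×5² + 16×9²]/(28) = 57.0000
s_p = 7.5498
SE = s_p×√(1/n₁ + 1/n₂) = 7.5498×√(1/13 + 1/17) = 2.7816
t = (x̄₁ - x̄₂)/SE = (56 - 61)/2.7816 = -1.7975
df = 28, t-critical = ±2.048
Decision: fail to reject H₀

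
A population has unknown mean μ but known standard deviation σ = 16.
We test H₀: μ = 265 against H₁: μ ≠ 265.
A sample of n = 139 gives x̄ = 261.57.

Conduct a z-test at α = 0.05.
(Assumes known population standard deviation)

Answer: z = -2.5274, reject H₀

Derivation:
Standard error: SE = σ/√n = 16/√139 = 1.3571
z-statistic: z = (x̄ - μ₀)/SE = (261.57 - 265)/1.3571 = -2.5274
Critical value: ±1.960
p-value = 0.0115
Decision: reject H₀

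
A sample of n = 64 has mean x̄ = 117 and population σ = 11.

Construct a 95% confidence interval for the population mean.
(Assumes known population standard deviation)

Confidence level: 95%, α = 0.05
z_0.025 = 1.960
SE = σ/√n = 11/√64 = 1.3750
Margin of error = 1.960 × 1.3750 = 2.6950
CI: x̄ ± margin = 117 ± 2.6950
CI: (114.3050, 119.6950)

Answer: (114.3050, 119.6950)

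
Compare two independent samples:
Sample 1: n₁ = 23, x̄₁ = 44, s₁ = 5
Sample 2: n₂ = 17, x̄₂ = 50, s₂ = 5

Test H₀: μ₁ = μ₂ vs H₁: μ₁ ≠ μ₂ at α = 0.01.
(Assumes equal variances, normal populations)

Pooled variance: s²_p = [22×5² + 16×5²]/(38) = 25.0000
s_p = 5.0000
SE = s_p×√(1/n₁ + 1/n₂) = 5.0000×√(1/23 + 1/17) = 1.5992
t = (x̄₁ - x̄₂)/SE = (44 - 50)/1.5992 = -3.7519
df = 38, t-critical = ±2.712
Decision: reject H₀

Answer: t = -3.7519, reject H₀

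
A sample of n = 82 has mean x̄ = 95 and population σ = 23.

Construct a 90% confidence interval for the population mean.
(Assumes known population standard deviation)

Answer: (90.8219, 99.1781)

Derivation:
Confidence level: 90%, α = 0.1
z_0.05 = 1.645
SE = σ/√n = 23/√82 = 2.5399
Margin of error = 1.645 × 2.5399 = 4.1781
CI: x̄ ± margin = 95 ± 4.1781
CI: (90.8219, 99.1781)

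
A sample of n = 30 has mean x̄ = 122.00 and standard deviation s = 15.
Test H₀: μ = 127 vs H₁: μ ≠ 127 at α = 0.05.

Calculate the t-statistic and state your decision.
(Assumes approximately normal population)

df = n - 1 = 29
SE = s/√n = 15/√30 = 2.7386
t = (x̄ - μ₀)/SE = (122.00 - 127)/2.7386 = -1.8258
Critical value: t_{0.025,29} = ±2.045
p-value ≈ 0.0782
Decision: fail to reject H₀

Answer: t = -1.8258, fail to reject H₀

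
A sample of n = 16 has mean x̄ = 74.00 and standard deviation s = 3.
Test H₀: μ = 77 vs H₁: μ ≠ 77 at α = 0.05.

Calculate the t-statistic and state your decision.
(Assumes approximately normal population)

Answer: t = -4.0000, reject H₀

Derivation:
df = n - 1 = 15
SE = s/√n = 3/√16 = 0.7500
t = (x̄ - μ₀)/SE = (74.00 - 77)/0.7500 = -4.0000
Critical value: t_{0.025,15} = ±2.131
p-value ≈ 0.0012
Decision: reject H₀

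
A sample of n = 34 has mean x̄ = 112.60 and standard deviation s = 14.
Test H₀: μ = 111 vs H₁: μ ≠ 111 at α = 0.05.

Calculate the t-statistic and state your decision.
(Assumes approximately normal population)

df = n - 1 = 33
SE = s/√n = 14/√34 = 2.4010
t = (x̄ - μ₀)/SE = (112.60 - 111)/2.4010 = 0.6664
Critical value: t_{0.025,33} = ±2.035
p-value ≈ 0.5098
Decision: fail to reject H₀

Answer: t = 0.6664, fail to reject H₀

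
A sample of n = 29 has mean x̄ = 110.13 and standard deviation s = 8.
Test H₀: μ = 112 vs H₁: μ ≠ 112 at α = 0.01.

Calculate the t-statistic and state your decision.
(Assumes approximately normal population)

Answer: t = -1.2588, fail to reject H₀

Derivation:
df = n - 1 = 28
SE = s/√n = 8/√29 = 1.4856
t = (x̄ - μ₀)/SE = (110.13 - 112)/1.4856 = -1.2588
Critical value: t_{0.005,28} = ±2.763
p-value ≈ 0.2185
Decision: fail to reject H₀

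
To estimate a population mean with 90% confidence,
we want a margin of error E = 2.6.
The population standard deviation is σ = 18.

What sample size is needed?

Answer: n = 130

Derivation:
z_0.05 = 1.645
n = (z×σ/E)² = (1.645×18/2.6)²
n = 129.6971
Round up: n = 130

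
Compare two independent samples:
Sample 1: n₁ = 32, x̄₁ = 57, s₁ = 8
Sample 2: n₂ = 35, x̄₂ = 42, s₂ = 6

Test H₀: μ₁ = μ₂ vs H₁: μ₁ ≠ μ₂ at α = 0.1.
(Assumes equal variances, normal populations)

Pooled variance: s²_p = [31×8² + 34×6²]/(65) = 49.3538
s_p = 7.0252
SE = s_p×√(1/n₁ + 1/n₂) = 7.0252×√(1/32 + 1/35) = 1.7183
t = (x̄₁ - x̄₂)/SE = (57 - 42)/1.7183 = 8.7296
df = 65, t-critical = ±1.669
Decision: reject H₀

Answer: t = 8.7296, reject H₀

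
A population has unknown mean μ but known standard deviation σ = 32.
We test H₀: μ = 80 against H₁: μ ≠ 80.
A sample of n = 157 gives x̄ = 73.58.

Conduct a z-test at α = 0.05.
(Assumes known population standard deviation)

Answer: z = -2.5138, reject H₀

Derivation:
Standard error: SE = σ/√n = 32/√157 = 2.5539
z-statistic: z = (x̄ - μ₀)/SE = (73.58 - 80)/2.5539 = -2.5138
Critical value: ±1.960
p-value = 0.0119
Decision: reject H₀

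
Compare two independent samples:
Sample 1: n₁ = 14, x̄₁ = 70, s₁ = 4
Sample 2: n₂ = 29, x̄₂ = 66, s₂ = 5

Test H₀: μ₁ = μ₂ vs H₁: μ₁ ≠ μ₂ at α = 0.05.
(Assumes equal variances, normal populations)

Answer: t = 2.6118, reject H₀

Derivation:
Pooled variance: s²_p = [13×4² + 28×5²]/(41) = 22.1463
s_p = 4.7060
SE = s_p×√(1/n₁ + 1/n₂) = 4.7060×√(1/14 + 1/29) = 1.5315
t = (x̄₁ - x̄₂)/SE = (70 - 66)/1.5315 = 2.6118
df = 41, t-critical = ±2.020
Decision: reject H₀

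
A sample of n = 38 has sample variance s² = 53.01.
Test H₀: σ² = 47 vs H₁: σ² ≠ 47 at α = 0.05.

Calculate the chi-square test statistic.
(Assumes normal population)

Answer: χ² = 41.7313, fail to reject H₀

Derivation:
df = n - 1 = 37
χ² = (n-1)s²/σ₀² = 37×53.01/47 = 41.7313
Critical values: χ²_{0.975,37} = 22.106, χ²_{0.025,37} = 55.668
Rejection region: χ² < 22.106 or χ² > 55.668
Decision: fail to reject H₀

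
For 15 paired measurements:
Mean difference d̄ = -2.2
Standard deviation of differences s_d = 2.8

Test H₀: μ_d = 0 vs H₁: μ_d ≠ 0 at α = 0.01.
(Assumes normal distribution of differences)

Answer: t = -3.0429, reject H₀

Derivation:
df = n - 1 = 14
SE = s_d/√n = 2.8/√15 = 0.7230
t = d̄/SE = -2.2/0.7230 = -3.0429
Critical value: t_{0.005,14} = ±2.977
p-value ≈ 0.0088
Decision: reject H₀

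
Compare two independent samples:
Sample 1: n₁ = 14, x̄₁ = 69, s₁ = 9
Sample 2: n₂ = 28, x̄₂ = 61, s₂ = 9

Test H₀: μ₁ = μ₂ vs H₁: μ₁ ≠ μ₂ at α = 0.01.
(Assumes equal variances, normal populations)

Pooled variance: s²_p = [13×9² + 27×9²]/(40) = 81.0000
s_p = 9.0000
SE = s_p×√(1/n₁ + 1/n₂) = 9.0000×√(1/14 + 1/28) = 2.9459
t = (x̄₁ - x̄₂)/SE = (69 - 61)/2.9459 = 2.7156
df = 40, t-critical = ±2.704
Decision: reject H₀

Answer: t = 2.7156, reject H₀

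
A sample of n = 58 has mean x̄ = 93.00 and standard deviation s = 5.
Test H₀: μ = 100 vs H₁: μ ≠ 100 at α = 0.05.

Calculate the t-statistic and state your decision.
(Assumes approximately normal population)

Answer: t = -10.6626, reject H₀

Derivation:
df = n - 1 = 57
SE = s/√n = 5/√58 = 0.6565
t = (x̄ - μ₀)/SE = (93.00 - 100)/0.6565 = -10.6626
Critical value: t_{0.025,57} = ±2.002
p-value < 0.0001
Decision: reject H₀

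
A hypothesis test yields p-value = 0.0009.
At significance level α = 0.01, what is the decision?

Compare p-value to α:
0.0009 < 0.01
Decision: reject H₀

Answer: reject H₀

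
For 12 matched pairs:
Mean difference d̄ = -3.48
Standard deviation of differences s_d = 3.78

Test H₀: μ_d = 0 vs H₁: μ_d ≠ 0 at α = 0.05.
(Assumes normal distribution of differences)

Answer: t = -3.1891, reject H₀

Derivation:
df = n - 1 = 11
SE = s_d/√n = 3.78/√12 = 1.0912
t = d̄/SE = -3.48/1.0912 = -3.1891
Critical value: t_{0.025,11} = ±2.201
p-value ≈ 0.0086
Decision: reject H₀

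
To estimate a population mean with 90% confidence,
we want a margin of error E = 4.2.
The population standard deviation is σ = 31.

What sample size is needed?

Answer: n = 148

Derivation:
z_0.05 = 1.645
n = (z×σ/E)² = (1.645×31/4.2)²
n = 147.4201
Round up: n = 148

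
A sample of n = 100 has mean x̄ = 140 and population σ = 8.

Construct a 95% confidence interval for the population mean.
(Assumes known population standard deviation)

Confidence level: 95%, α = 0.05
z_0.025 = 1.960
SE = σ/√n = 8/√100 = 0.8000
Margin of error = 1.960 × 0.8000 = 1.5680
CI: x̄ ± margin = 140 ± 1.5680
CI: (138.4320, 141.5680)

Answer: (138.4320, 141.5680)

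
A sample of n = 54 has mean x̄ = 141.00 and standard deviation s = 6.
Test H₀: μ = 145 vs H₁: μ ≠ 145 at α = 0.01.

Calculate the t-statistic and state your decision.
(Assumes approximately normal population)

Answer: t = -4.8990, reject H₀

Derivation:
df = n - 1 = 53
SE = s/√n = 6/√54 = 0.8165
t = (x̄ - μ₀)/SE = (141.00 - 145)/0.8165 = -4.8990
Critical value: t_{0.005,53} = ±2.672
p-value < 0.0001
Decision: reject H₀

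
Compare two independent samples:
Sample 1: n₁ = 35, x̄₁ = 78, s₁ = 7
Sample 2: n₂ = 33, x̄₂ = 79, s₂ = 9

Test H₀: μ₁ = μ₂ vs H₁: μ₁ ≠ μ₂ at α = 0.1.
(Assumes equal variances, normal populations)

Answer: t = -0.5131, fail to reject H₀

Derivation:
Pooled variance: s²_p = [34×7² + 32×9²]/(66) = 64.5152
s_p = 8.0321
SE = s_p×√(1/n₁ + 1/n₂) = 8.0321×√(1/35 + 1/33) = 1.9489
t = (x̄₁ - x̄₂)/SE = (78 - 79)/1.9489 = -0.5131
df = 66, t-critical = ±1.668
Decision: fail to reject H₀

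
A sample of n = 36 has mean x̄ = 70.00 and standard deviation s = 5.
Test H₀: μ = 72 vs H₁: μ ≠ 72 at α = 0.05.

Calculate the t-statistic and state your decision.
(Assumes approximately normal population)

Answer: t = -2.4001, reject H₀

Derivation:
df = n - 1 = 35
SE = s/√n = 5/√36 = 0.8333
t = (x̄ - μ₀)/SE = (70.00 - 72)/0.8333 = -2.4001
Critical value: t_{0.025,35} = ±2.030
p-value ≈ 0.0218
Decision: reject H₀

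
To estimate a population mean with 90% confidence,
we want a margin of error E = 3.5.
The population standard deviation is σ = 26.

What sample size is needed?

z_0.05 = 1.645
n = (z×σ/E)² = (1.645×26/3.5)²
n = 149.3284
Round up: n = 150

Answer: n = 150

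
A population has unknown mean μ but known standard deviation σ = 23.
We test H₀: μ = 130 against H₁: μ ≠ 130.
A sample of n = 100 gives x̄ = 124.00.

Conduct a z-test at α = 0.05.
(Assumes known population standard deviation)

Answer: z = -2.6087, reject H₀

Derivation:
Standard error: SE = σ/√n = 23/√100 = 2.3000
z-statistic: z = (x̄ - μ₀)/SE = (124.00 - 130)/2.3000 = -2.6087
Critical value: ±1.960
p-value = 0.0091
Decision: reject H₀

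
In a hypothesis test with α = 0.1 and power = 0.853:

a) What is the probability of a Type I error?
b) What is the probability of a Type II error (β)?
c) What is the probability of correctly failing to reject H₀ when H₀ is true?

a) Type I error probability = α = 0.1
b) Power = P(reject H₀ | H₁ true) = 1 - β = 0.853, so Type II error probability = β = 1 - Power = 0.147
c) P(fail to reject H₀ | H₀ true) = 1 - α = 0.9

Answer: a) 0.1, b) 0.147, c) 0.9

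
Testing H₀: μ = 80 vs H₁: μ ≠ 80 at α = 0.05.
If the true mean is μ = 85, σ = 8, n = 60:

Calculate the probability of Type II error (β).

SE = σ/√n = 8/√60 = 1.0328
Critical values: μ₀ ± z_0.025×SE = 80 ± 1.960×1.0328
Acceptance region: (77.9757, 82.0243)
Under H₁ (μ = 85): z_high = (82.0243 - 85)/1.0328 = -2.8812, z_low = (77.9757 - 85)/1.0328 = -6.8012
β = P(not reject | H₁) = Φ(-2.8812) - Φ(-6.8012) ≈ 0.0020

Answer: β ≈ 0.0020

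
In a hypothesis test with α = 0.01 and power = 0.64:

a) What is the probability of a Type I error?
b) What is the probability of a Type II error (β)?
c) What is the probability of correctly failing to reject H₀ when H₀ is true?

Answer: a) 0.01, b) 0.36, c) 0.99

Derivation:
a) Type I error probability = α = 0.01
b) Power = P(reject H₀ | H₁ true) = 1 - β = 0.64, so Type II error probability = β = 1 - Power = 0.36
c) P(fail to reject H₀ | H₀ true) = 1 - α = 0.99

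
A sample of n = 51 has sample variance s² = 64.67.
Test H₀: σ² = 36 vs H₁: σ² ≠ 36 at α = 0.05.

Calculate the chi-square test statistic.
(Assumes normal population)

df = n - 1 = 50
χ² = (n-1)s²/σ₀² = 50×64.67/36 = 89.8194
Critical values: χ²_{0.975,50} = 32.357, χ²_{0.025,50} = 71.420
Rejection region: χ² < 32.357 or χ² > 71.420
Decision: reject H₀

Answer: χ² = 89.8194, reject H₀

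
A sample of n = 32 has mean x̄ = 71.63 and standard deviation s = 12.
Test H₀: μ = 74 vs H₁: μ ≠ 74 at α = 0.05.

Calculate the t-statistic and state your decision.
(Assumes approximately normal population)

df = n - 1 = 31
SE = s/√n = 12/√32 = 2.1213
t = (x̄ - μ₀)/SE = (71.63 - 74)/2.1213 = -1.1172
Critical value: t_{0.025,31} = ±2.040
p-value ≈ 0.2725
Decision: fail to reject H₀

Answer: t = -1.1172, fail to reject H₀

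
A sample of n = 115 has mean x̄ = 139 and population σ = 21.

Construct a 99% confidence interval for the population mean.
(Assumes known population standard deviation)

Confidence level: 99%, α = 0.01
z_0.005 = 2.576
SE = σ/√n = 21/√115 = 1.9583
Margin of error = 2.576 × 1.9583 = 5.0446
CI: x̄ ± margin = 139 ± 5.0446
CI: (133.9554, 144.0446)

Answer: (133.9554, 144.0446)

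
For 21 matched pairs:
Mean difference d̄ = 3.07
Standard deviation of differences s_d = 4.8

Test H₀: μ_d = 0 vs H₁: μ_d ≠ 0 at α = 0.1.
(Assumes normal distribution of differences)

Answer: t = 2.9311, reject H₀

Derivation:
df = n - 1 = 20
SE = s_d/√n = 4.8/√21 = 1.0474
t = d̄/SE = 3.07/1.0474 = 2.9311
Critical value: t_{0.05,20} = ±1.725
p-value ≈ 0.0083
Decision: reject H₀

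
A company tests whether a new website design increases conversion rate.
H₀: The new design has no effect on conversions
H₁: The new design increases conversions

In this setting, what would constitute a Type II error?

Type I error: rejecting H₀ when it is actually true (false positive).
Type II error: failing to reject H₀ when H₁ is actually true (false negative).

Answer: Keeping the old design when the new one would have increased conversions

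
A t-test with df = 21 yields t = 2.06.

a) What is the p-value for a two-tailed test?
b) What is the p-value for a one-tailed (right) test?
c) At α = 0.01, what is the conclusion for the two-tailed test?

Answer: a) 0.0520, b) 0.0260, c) fail to reject H₀

Derivation:
Using t-distribution with df = 21:
a) Two-tailed: p = 2×P(T > 2.06) = 0.0520
b) One-tailed: p = P(T > 2.06) = 0.0260
c) 0.0520 ≥ 0.01, fail to reject H₀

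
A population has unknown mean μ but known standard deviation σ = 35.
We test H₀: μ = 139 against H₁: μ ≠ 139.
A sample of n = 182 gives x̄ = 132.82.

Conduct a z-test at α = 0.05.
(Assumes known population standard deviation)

Answer: z = -2.3821, reject H₀

Derivation:
Standard error: SE = σ/√n = 35/√182 = 2.5944
z-statistic: z = (x̄ - μ₀)/SE = (132.82 - 139)/2.5944 = -2.3821
Critical value: ±1.960
p-value = 0.0172
Decision: reject H₀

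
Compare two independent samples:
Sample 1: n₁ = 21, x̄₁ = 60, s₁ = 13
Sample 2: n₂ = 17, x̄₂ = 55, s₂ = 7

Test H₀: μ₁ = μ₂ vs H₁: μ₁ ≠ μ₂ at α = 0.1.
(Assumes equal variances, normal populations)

Pooled variance: s²_p = [20×13² + 16×7²]/(36) = 115.6667
s_p = 10.7548
SE = s_p×√(1/n₁ + 1/n₂) = 10.7548×√(1/21 + 1/17) = 3.5088
t = (x̄₁ - x̄₂)/SE = (60 - 55)/3.5088 = 1.4250
df = 36, t-critical = ±1.688
Decision: fail to reject H₀

Answer: t = 1.4250, fail to reject H₀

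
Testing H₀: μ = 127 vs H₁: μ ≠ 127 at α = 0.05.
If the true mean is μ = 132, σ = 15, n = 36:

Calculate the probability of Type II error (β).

SE = σ/√n = 15/√36 = 2.5000
Critical values: μ₀ ± z_0.025×SE = 127 ± 1.960×2.5000
Acceptance region: (122.1000, 131.9000)
Under H₁ (μ = 132): z_high = (131.9000 - 132)/2.5000 = -0.0400, z_low = (122.1000 - 132)/2.5000 = -3.9600
β = P(not reject | H₁) = Φ(-0.0400) - Φ(-3.9600) ≈ 0.4840

Answer: β ≈ 0.4840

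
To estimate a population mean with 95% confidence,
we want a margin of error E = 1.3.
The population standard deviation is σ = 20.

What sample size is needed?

Answer: n = 910

Derivation:
z_0.025 = 1.960
n = (z×σ/E)² = (1.960×20/1.3)²
n = 909.2544
Round up: n = 910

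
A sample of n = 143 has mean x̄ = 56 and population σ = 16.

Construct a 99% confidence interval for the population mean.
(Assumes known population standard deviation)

Confidence level: 99%, α = 0.01
z_0.005 = 2.576
SE = σ/√n = 16/√143 = 1.3380
Margin of error = 2.576 × 1.3380 = 3.4467
CI: x̄ ± margin = 56 ± 3.4467
CI: (52.5533, 59.4467)

Answer: (52.5533, 59.4467)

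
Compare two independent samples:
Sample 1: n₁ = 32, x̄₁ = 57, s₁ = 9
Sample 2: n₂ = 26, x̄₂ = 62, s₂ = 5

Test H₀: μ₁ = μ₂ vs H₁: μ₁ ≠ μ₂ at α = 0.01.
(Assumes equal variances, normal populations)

Answer: t = -2.5306, fail to reject H₀

Derivation:
Pooled variance: s²_p = [31×9² + 25×5²]/(56) = 56.0000
s_p = 7.4833
SE = s_p×√(1/n₁ + 1/n₂) = 7.4833×√(1/32 + 1/26) = 1.9758
t = (x̄₁ - x̄₂)/SE = (57 - 62)/1.9758 = -2.5306
df = 56, t-critical = ±2.667
Decision: fail to reject H₀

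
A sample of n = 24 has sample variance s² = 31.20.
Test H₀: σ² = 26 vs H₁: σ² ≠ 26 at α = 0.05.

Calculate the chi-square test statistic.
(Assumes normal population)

Answer: χ² = 27.6000, fail to reject H₀

Derivation:
df = n - 1 = 23
χ² = (n-1)s²/σ₀² = 23×31.20/26 = 27.6000
Critical values: χ²_{0.975,23} = 11.689, χ²_{0.025,23} = 38.076
Rejection region: χ² < 11.689 or χ² > 38.076
Decision: fail to reject H₀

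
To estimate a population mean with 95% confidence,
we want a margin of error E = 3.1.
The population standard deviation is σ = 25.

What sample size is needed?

z_0.025 = 1.960
n = (z×σ/E)² = (1.960×25/3.1)²
n = 249.8439
Round up: n = 250

Answer: n = 250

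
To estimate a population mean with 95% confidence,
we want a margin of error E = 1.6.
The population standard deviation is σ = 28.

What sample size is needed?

z_0.025 = 1.960
n = (z×σ/E)² = (1.960×28/1.6)²
n = 1176.4900
Round up: n = 1177

Answer: n = 1177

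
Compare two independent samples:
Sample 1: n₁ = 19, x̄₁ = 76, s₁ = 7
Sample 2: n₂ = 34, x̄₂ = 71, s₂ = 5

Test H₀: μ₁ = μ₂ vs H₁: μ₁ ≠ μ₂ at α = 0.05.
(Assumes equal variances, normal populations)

Pooled variance: s²_p = [18×7² + 33×5²]/(51) = 33.4706
s_p = 5.7854
SE = s_p×√(1/n₁ + 1/n₂) = 5.7854×√(1/19 + 1/34) = 1.6571
t = (x̄₁ - x̄₂)/SE = (76 - 71)/1.6571 = 3.0173
df = 51, t-critical = ±2.008
Decision: reject H₀

Answer: t = 3.0173, reject H₀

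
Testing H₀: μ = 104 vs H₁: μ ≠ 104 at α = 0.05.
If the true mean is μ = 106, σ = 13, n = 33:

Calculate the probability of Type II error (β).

Answer: β ≈ 0.8569

Derivation:
SE = σ/√n = 13/√33 = 2.2630
Critical values: μ₀ ± z_0.025×SE = 104 ± 1.960×2.2630
Acceptance region: (99.5645, 108.4355)
Under H₁ (μ = 106): z_high = (108.4355 - 106)/2.2630 = 1.0762, z_low = (99.5645 - 106)/2.2630 = -2.8438
β = P(not reject | H₁) = Φ(1.0762) - Φ(-2.8438) ≈ 0.8569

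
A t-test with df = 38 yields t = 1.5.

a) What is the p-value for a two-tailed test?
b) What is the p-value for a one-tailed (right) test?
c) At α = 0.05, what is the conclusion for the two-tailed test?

Using t-distribution with df = 38:
a) Two-tailed: p = 2×P(T > 1.5) = 0.1419
b) One-tailed: p = P(T > 1.5) = 0.0709
c) 0.1419 ≥ 0.05, fail to reject H₀

Answer: a) 0.1419, b) 0.0709, c) fail to reject H₀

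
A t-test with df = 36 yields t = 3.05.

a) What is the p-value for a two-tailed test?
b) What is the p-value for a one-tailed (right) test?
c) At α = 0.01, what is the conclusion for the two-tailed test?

Answer: a) 0.0043, b) 0.0021, c) reject H₀

Derivation:
Using t-distribution with df = 36:
a) Two-tailed: p = 2×P(T > 3.05) = 0.0043
b) One-tailed: p = P(T > 3.05) = 0.0021
c) 0.0043 < 0.01, reject H₀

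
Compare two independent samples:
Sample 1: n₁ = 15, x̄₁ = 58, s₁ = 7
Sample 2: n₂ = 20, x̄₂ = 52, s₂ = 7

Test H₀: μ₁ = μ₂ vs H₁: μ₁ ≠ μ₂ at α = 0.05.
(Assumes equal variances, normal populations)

Answer: t = 2.5094, reject H₀

Derivation:
Pooled variance: s²_p = [14×7² + 19×7²]/(33) = 49.0000
s_p = 7.0000
SE = s_p×√(1/n₁ + 1/n₂) = 7.0000×√(1/15 + 1/20) = 2.3910
t = (x̄₁ - x̄₂)/SE = (58 - 52)/2.3910 = 2.5094
df = 33, t-critical = ±2.035
Decision: reject H₀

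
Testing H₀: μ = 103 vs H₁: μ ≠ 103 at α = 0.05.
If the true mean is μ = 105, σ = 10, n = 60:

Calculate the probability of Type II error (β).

Answer: β ≈ 0.6592

Derivation:
SE = σ/√n = 10/√60 = 1.2910
Critical values: μ₀ ± z_0.025×SE = 103 ± 1.960×1.2910
Acceptance region: (100.4696, 105.5304)
Under H₁ (μ = 105): z_high = (105.5304 - 105)/1.2910 = 0.4108, z_low = (100.4696 - 105)/1.2910 = -3.5092
β = P(not reject | H₁) = Φ(0.4108) - Φ(-3.5092) ≈ 0.6592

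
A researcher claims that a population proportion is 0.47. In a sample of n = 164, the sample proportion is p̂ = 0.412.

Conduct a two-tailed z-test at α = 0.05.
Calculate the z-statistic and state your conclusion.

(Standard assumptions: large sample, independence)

Answer: z = -1.4882, fail to reject H₀

Derivation:
H₀: p = 0.47, H₁: p ≠ 0.47
Standard error: SE = √(p₀(1-p₀)/n) = √(0.47×0.53/164) = 0.038973
z-statistic: z = (p̂ - p₀)/SE = (0.412 - 0.47)/0.038973 = -1.4882
Critical value: z_0.025 = ±1.960
p-value = 0.1367
Decision: fail to reject H₀ at α = 0.05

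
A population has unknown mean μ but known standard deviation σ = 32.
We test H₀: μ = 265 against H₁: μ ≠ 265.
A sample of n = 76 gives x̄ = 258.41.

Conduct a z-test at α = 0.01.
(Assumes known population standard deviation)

Standard error: SE = σ/√n = 32/√76 = 3.6707
z-statistic: z = (x̄ - μ₀)/SE = (258.41 - 265)/3.6707 = -1.7953
Critical value: ±2.576
p-value = 0.0726
Decision: fail to reject H₀

Answer: z = -1.7953, fail to reject H₀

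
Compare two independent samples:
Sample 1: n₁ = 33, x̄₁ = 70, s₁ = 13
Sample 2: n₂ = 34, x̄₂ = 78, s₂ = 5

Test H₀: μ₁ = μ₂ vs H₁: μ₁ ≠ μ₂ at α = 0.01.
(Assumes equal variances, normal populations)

Answer: t = -3.3431, reject H₀

Derivation:
Pooled variance: s²_p = [32×13² + 33×5²]/(65) = 95.8923
s_p = 9.7925
SE = s_p×√(1/n₁ + 1/n₂) = 9.7925×√(1/33 + 1/34) = 2.3930
t = (x̄₁ - x̄₂)/SE = (70 - 78)/2.3930 = -3.3431
df = 65, t-critical = ±2.654
Decision: reject H₀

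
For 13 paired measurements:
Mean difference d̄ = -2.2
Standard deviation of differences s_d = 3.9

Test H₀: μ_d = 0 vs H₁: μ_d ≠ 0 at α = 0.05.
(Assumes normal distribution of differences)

Answer: t = -2.0338, fail to reject H₀

Derivation:
df = n - 1 = 12
SE = s_d/√n = 3.9/√13 = 1.0817
t = d̄/SE = -2.2/1.0817 = -2.0338
Critical value: t_{0.025,12} = ±2.179
p-value ≈ 0.0647
Decision: fail to reject H₀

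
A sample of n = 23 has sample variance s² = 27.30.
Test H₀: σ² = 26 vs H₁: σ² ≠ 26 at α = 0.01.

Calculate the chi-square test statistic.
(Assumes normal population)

Answer: χ² = 23.1000, fail to reject H₀

Derivation:
df = n - 1 = 22
χ² = (n-1)s²/σ₀² = 22×27.30/26 = 23.1000
Critical values: χ²_{0.995,22} = 8.643, χ²_{0.005,22} = 42.796
Rejection region: χ² < 8.643 or χ² > 42.796
Decision: fail to reject H₀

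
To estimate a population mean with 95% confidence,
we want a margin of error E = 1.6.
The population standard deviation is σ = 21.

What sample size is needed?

Answer: n = 662

Derivation:
z_0.025 = 1.960
n = (z×σ/E)² = (1.960×21/1.6)²
n = 661.7756
Round up: n = 662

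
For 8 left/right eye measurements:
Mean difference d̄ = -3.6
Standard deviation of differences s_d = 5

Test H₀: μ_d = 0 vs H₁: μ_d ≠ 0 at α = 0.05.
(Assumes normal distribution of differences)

df = n - 1 = 7
SE = s_d/√n = 5/√8 = 1.7678
t = d̄/SE = -3.6/1.7678 = -2.0364
Critical value: t_{0.025,7} = ±2.365
p-value ≈ 0.0811
Decision: fail to reject H₀

Answer: t = -2.0364, fail to reject H₀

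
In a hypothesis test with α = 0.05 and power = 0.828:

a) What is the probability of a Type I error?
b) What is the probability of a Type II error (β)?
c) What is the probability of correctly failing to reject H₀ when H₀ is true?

Answer: a) 0.05, b) 0.172, c) 0.95

Derivation:
a) Type I error probability = α = 0.05
b) Power = P(reject H₀ | H₁ true) = 1 - β = 0.828, so Type II error probability = β = 1 - Power = 0.172
c) P(fail to reject H₀ | H₀ true) = 1 - α = 0.95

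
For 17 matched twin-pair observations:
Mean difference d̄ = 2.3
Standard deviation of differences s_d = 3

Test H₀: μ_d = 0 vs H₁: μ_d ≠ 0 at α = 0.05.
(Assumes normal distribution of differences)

Answer: t = 3.1611, reject H₀

Derivation:
df = n - 1 = 16
SE = s_d/√n = 3/√17 = 0.7276
t = d̄/SE = 2.3/0.7276 = 3.1611
Critical value: t_{0.025,16} = ±2.120
p-value ≈ 0.0061
Decision: reject H₀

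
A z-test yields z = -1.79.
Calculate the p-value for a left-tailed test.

For z = -1.79:
p = P(Z < -1.79) = Φ(-1.79) = 0.0367

Answer: p-value ≈ 0.0367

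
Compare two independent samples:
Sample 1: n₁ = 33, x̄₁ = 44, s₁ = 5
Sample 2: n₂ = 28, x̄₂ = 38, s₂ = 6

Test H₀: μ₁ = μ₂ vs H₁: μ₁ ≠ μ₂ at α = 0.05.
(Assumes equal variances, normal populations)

Pooled variance: s²_p = [32×5² + 27×6²]/(59) = 30.0339
s_p = 5.4803
SE = s_p×√(1/n₁ + 1/n₂) = 5.4803×√(1/33 + 1/28) = 1.4081
t = (x̄₁ - x̄₂)/SE = (44 - 38)/1.4081 = 4.2611
df = 59, t-critical = ±2.001
Decision: reject H₀

Answer: t = 4.2611, reject H₀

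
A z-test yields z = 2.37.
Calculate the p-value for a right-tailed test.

For z = 2.37:
p = P(Z > 2.37) = 1 - Φ(2.37) = 0.0089

Answer: p-value ≈ 0.0089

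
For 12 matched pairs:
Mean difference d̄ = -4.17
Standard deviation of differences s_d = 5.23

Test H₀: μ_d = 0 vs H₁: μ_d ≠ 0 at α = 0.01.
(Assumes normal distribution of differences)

df = n - 1 = 11
SE = s_d/√n = 5.23/√12 = 1.5098
t = d̄/SE = -4.17/1.5098 = -2.7620
Critical value: t_{0.005,11} = ±3.106
p-value ≈ 0.0185
Decision: fail to reject H₀

Answer: t = -2.7620, fail to reject H₀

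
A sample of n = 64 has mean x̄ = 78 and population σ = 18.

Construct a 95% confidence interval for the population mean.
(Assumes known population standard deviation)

Answer: (73.5900, 82.4100)

Derivation:
Confidence level: 95%, α = 0.05
z_0.025 = 1.960
SE = σ/√n = 18/√64 = 2.2500
Margin of error = 1.960 × 2.2500 = 4.4100
CI: x̄ ± margin = 78 ± 4.4100
CI: (73.5900, 82.4100)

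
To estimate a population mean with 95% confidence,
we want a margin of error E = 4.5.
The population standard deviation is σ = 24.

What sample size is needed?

z_0.025 = 1.960
n = (z×σ/E)² = (1.960×24/4.5)²
n = 109.2722
Round up: n = 110

Answer: n = 110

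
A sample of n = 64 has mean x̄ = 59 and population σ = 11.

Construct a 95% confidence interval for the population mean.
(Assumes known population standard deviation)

Answer: (56.3050, 61.6950)

Derivation:
Confidence level: 95%, α = 0.05
z_0.025 = 1.960
SE = σ/√n = 11/√64 = 1.3750
Margin of error = 1.960 × 1.3750 = 2.6950
CI: x̄ ± margin = 59 ± 2.6950
CI: (56.3050, 61.6950)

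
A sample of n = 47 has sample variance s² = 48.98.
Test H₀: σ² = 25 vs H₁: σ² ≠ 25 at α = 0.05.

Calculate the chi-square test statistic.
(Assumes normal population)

df = n - 1 = 46
χ² = (n-1)s²/σ₀² = 46×48.98/25 = 90.1232
Critical values: χ²_{0.975,46} = 29.160, χ²_{0.025,46} = 66.617
Rejection region: χ² < 29.160 or χ² > 66.617
Decision: reject H₀

Answer: χ² = 90.1232, reject H₀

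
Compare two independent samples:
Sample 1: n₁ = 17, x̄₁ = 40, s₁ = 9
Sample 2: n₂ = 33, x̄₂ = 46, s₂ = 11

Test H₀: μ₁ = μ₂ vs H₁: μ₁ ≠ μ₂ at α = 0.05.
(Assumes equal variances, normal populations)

Pooled variance: s²_p = [16×9² + 32×11²]/(48) = 107.6667
s_p = 10.3763
SE = s_p×√(1/n₁ + 1/n₂) = 10.3763×√(1/17 + 1/33) = 3.0977
t = (x̄₁ - x̄₂)/SE = (40 - 46)/3.0977 = -1.9369
df = 48, t-critical = ±2.011
Decision: fail to reject H₀

Answer: t = -1.9369, fail to reject H₀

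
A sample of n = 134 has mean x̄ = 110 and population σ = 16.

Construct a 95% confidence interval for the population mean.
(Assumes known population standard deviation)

Answer: (107.2909, 112.7091)

Derivation:
Confidence level: 95%, α = 0.05
z_0.025 = 1.960
SE = σ/√n = 16/√134 = 1.3822
Margin of error = 1.960 × 1.3822 = 2.7091
CI: x̄ ± margin = 110 ± 2.7091
CI: (107.2909, 112.7091)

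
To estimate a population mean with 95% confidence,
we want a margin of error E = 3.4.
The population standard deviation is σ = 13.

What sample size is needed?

z_0.025 = 1.960
n = (z×σ/E)² = (1.960×13/3.4)²
n = 56.1618
Round up: n = 57

Answer: n = 57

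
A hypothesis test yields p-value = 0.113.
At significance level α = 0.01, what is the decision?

Answer: fail to reject H₀

Derivation:
Compare p-value to α:
0.113 ≥ 0.01
Decision: fail to reject H₀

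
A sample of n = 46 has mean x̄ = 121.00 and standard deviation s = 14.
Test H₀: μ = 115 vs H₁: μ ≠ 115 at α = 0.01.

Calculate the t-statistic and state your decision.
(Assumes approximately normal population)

Answer: t = 2.9067, reject H₀

Derivation:
df = n - 1 = 45
SE = s/√n = 14/√46 = 2.0642
t = (x̄ - μ₀)/SE = (121.00 - 115)/2.0642 = 2.9067
Critical value: t_{0.005,45} = ±2.690
p-value ≈ 0.0057
Decision: reject H₀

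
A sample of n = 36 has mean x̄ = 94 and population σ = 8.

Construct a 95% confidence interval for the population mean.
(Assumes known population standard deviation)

Confidence level: 95%, α = 0.05
z_0.025 = 1.960
SE = σ/√n = 8/√36 = 1.3333
Margin of error = 1.960 × 1.3333 = 2.6133
CI: x̄ ± margin = 94 ± 2.6133
CI: (91.3867, 96.6133)

Answer: (91.3867, 96.6133)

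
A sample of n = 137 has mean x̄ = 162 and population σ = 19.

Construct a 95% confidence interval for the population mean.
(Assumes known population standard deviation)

Answer: (158.8183, 165.1817)

Derivation:
Confidence level: 95%, α = 0.05
z_0.025 = 1.960
SE = σ/√n = 19/√137 = 1.6233
Margin of error = 1.960 × 1.6233 = 3.1817
CI: x̄ ± margin = 162 ± 3.1817
CI: (158.8183, 165.1817)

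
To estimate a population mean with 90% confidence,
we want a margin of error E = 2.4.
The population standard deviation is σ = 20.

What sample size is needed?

Answer: n = 188

Derivation:
z_0.05 = 1.645
n = (z×σ/E)² = (1.645×20/2.4)²
n = 187.9184
Round up: n = 188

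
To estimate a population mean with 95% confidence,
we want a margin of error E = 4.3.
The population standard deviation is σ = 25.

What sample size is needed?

Answer: n = 130

Derivation:
z_0.025 = 1.960
n = (z×σ/E)² = (1.960×25/4.3)²
n = 129.8540
Round up: n = 130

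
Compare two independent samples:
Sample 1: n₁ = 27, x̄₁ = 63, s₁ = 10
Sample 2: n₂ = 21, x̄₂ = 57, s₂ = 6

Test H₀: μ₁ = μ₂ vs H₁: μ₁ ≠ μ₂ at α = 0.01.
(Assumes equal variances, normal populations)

Pooled variance: s²_p = [26×10² + 20×6²]/(46) = 72.1739
s_p = 8.4955
SE = s_p×√(1/n₁ + 1/n₂) = 8.4955×√(1/27 + 1/21) = 2.4718
t = (x̄₁ - x̄₂)/SE = (63 - 57)/2.4718 = 2.4274
df = 46, t-critical = ±2.687
Decision: fail to reject H₀

Answer: t = 2.4274, fail to reject H₀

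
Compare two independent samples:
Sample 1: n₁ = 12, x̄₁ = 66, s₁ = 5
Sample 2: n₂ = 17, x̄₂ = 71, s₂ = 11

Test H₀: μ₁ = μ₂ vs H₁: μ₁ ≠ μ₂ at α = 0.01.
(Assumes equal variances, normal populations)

Pooled variance: s²_p = [11×5² + 16×11²]/(27) = 81.8889
s_p = 9.0492
SE = s_p×√(1/n₁ + 1/n₂) = 9.0492×√(1/12 + 1/17) = 3.4119
t = (x̄₁ - x̄₂)/SE = (66 - 71)/3.4119 = -1.4655
df = 27, t-critical = ±2.771
Decision: fail to reject H₀

Answer: t = -1.4655, fail to reject H₀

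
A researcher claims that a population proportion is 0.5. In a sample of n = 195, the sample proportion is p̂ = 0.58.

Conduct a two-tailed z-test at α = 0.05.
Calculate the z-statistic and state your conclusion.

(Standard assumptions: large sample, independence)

H₀: p = 0.5, H₁: p ≠ 0.5
Standard error: SE = √(p₀(1-p₀)/n) = √(0.5×0.5/195) = 0.035806
z-statistic: z = (p̂ - p₀)/SE = (0.58 - 0.5)/0.035806 = 2.2343
Critical value: z_0.025 = ±1.960
p-value = 0.0255
Decision: reject H₀ at α = 0.05

Answer: z = 2.2343, reject H₀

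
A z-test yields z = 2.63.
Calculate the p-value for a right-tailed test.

Answer: p-value ≈ 0.0043

Derivation:
For z = 2.63:
p = P(Z > 2.63) = 1 - Φ(2.63) = 0.0043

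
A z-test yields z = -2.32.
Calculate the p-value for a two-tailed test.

For z = -2.32:
p = 2×P(Z > |-2.32|) = 2×(1 - Φ(2.32)) = 0.0203

Answer: p-value ≈ 0.0203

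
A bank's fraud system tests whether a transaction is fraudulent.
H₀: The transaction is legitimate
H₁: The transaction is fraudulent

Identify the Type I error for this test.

A Type I error (probability α) occurs when we reject a true H₀.
A Type II error (probability β) occurs when we fail to reject a false H₀.

Answer: Blocking a legitimate transaction as fraud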